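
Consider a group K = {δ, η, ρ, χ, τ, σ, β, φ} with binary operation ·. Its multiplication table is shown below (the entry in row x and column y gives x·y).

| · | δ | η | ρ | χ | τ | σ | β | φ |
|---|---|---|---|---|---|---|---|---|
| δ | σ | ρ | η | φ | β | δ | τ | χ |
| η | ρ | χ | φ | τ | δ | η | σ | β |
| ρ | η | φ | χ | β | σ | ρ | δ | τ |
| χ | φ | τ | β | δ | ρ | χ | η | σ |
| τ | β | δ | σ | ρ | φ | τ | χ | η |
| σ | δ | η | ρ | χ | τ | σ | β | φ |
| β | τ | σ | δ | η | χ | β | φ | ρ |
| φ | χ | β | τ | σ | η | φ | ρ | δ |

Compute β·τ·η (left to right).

τ

β·τ = χ
χ·η = τ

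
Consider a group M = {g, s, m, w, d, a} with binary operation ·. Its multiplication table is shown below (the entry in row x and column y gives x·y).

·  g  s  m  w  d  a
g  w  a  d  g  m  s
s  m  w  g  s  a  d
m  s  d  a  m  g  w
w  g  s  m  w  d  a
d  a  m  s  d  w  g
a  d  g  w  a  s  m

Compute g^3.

g^1 = g
g^2 = g·g = w
g^3 = w·g = g

g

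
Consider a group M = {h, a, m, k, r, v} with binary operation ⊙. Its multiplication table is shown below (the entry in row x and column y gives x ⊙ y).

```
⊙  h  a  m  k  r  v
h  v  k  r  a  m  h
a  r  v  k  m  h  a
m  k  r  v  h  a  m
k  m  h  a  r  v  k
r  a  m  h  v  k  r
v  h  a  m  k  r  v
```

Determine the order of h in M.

The identity element is v (its row matches the header).
h^1 = h
h^2 = h ⊙ h = v
The first power of h equal to the identity is h^2, so ord(h) = 2.

2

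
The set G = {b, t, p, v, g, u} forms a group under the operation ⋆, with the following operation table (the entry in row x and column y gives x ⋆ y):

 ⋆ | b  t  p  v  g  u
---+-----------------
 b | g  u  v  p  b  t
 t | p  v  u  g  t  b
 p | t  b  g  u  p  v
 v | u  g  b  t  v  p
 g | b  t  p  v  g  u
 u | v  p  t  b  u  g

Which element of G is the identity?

The identity e satisfies e ⋆ x = x for all x, so its row in the table reproduces the column headers.
Row g reads: b, t, p, v, g, u — exactly the header order. So g is the identity.
(Structurally, G here is isomorphic to the symmetric group S_3.)

g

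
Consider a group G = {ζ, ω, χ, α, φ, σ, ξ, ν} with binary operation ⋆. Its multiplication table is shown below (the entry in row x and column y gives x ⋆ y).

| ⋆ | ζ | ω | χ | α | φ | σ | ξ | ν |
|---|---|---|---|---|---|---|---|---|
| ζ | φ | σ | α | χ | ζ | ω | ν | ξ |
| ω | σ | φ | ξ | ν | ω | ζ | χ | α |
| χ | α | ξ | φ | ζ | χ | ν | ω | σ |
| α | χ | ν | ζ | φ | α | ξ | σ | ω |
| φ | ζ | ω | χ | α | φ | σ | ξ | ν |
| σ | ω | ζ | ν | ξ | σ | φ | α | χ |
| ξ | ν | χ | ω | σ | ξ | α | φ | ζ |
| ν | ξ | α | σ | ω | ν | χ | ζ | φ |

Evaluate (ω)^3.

ω^1 = ω
ω^2 = ω ⋆ ω = φ
ω^3 = φ ⋆ ω = ω
(Structurally, G here is isomorphic to the elementary abelian group (Z_2)^3.)

ω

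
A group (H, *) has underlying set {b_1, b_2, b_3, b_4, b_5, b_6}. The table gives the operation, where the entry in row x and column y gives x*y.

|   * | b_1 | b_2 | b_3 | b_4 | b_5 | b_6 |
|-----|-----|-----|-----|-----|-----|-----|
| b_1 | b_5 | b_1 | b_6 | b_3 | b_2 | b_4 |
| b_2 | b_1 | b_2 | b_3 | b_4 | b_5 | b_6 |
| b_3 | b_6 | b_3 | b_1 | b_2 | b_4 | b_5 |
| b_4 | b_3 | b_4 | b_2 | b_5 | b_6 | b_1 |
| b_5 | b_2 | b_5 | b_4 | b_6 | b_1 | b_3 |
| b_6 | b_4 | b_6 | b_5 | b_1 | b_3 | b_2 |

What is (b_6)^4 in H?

b_6^1 = b_6
b_6^2 = b_6*b_6 = b_2
b_6^3 = b_2*b_6 = b_6
b_6^4 = b_6*b_6 = b_2

b_2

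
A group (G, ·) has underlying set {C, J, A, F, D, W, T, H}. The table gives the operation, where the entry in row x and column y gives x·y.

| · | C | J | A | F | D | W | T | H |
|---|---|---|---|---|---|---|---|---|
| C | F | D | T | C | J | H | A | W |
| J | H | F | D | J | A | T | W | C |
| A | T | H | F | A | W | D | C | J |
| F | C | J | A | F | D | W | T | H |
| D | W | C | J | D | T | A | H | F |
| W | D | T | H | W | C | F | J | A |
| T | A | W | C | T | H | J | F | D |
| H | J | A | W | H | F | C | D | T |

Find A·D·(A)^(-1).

The identity is F. In row A, the entry F sits in column A, so A^(-1) = A.
A·D = W
W·A = H

H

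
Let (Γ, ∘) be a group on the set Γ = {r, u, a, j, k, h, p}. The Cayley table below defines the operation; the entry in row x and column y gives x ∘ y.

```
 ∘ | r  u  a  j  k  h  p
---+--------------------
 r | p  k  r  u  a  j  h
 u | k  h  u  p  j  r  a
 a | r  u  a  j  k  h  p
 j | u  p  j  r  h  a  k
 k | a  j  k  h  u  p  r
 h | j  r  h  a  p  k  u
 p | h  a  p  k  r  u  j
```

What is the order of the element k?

The identity element is a (its row matches the header).
k^1 = k
k^2 = k ∘ k = u
k^3 = u ∘ k = j
k^4 = j ∘ k = h
k^5 = h ∘ k = p
k^6 = p ∘ k = r
k^7 = r ∘ k = a
The first power of k equal to the identity is k^7, so ord(k) = 7.

7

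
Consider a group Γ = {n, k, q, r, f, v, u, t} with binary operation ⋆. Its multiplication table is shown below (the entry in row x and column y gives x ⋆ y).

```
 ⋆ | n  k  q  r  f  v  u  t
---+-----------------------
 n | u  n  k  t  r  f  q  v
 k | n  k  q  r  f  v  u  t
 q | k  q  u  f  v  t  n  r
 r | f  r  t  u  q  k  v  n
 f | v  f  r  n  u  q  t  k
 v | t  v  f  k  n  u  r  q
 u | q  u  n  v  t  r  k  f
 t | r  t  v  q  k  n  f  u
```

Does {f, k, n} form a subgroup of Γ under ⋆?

n ⋆ n = u, which is not in {f, k, n}.
The subset is not closed under ⋆, so it is not a subgroup.
(Structurally, Γ here is isomorphic to the quaternion group Q_8.)

No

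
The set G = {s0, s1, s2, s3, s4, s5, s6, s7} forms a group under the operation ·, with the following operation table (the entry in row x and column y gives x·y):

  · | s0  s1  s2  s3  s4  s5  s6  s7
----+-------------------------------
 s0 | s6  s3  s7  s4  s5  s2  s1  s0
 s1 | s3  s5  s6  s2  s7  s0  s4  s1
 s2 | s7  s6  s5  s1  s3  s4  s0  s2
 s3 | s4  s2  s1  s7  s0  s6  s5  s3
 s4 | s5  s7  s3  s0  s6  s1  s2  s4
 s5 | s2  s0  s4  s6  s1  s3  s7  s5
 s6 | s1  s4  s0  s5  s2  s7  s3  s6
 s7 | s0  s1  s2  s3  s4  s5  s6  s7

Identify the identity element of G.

s7

The identity e satisfies e·x = x for all x, so its row in the table reproduces the column headers.
Row s7 reads: s0, s1, s2, s3, s4, s5, s6, s7 — exactly the header order. So s7 is the identity.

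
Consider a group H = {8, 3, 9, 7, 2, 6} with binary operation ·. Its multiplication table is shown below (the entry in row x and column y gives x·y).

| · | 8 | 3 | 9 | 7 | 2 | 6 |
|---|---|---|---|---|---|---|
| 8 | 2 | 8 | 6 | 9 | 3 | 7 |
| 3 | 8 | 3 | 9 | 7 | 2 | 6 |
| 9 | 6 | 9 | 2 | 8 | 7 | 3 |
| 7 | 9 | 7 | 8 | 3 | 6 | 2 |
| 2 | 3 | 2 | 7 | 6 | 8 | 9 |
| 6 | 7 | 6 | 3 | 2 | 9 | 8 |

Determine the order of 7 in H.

2

The identity element is 3 (its row matches the header).
7^1 = 7
7^2 = 7·7 = 3
The first power of 7 equal to the identity is 7^2, so ord(7) = 2.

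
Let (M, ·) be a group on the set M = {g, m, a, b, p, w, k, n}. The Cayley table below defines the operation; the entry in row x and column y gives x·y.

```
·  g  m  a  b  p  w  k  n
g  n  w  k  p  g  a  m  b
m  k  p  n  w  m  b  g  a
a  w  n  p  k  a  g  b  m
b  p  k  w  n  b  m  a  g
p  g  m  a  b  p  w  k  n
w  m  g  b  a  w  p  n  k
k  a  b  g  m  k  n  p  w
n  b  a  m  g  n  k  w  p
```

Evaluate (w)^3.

w^1 = w
w^2 = w·w = p
w^3 = p·w = w

w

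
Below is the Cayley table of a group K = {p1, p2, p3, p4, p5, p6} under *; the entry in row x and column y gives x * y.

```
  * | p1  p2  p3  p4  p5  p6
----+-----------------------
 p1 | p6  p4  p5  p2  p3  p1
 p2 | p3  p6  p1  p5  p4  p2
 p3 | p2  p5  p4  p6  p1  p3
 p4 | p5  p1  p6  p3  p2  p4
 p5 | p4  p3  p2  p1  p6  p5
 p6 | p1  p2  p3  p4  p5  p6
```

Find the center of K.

An element z is central iff its row equals its column in the table.
For p2: p2 * p4 = p5 ≠ p1 = p4 * p2, so p2 ∉ Z.
Checking each element this way leaves Z(K) = {p6}.
(Structurally, K here is isomorphic to the symmetric group S_3.)

{p6}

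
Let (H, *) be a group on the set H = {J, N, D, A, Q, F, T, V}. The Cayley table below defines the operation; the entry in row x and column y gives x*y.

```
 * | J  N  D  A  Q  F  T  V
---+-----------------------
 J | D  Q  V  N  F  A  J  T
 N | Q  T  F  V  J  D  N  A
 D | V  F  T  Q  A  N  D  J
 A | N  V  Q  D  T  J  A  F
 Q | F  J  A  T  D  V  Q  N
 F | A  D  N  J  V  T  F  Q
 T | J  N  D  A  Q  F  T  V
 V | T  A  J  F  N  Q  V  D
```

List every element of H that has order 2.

Identity is T. Compute the order of each non-identity element by repeated multiplication:
  J: J → D → V → T  (order 4)
  N: N → T  (order 2)
  D: D → T  (order 2)
  A: A → D → Q → T  (order 4)
  Q: Q → D → A → T  (order 4)
  F: F → T  (order 2)
  V: V → D → J → T  (order 4)
Elements of order 2: {D, F, N}.

{D, F, N}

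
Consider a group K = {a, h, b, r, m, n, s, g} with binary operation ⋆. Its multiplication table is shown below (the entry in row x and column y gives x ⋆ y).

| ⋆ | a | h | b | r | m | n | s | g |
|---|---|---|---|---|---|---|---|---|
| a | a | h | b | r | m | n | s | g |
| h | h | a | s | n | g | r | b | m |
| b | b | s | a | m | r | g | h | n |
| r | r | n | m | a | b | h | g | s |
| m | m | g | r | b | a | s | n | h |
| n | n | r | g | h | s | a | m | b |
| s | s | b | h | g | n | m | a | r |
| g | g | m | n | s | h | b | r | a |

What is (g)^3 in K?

g

g^1 = g
g^2 = g ⋆ g = a
g^3 = a ⋆ g = g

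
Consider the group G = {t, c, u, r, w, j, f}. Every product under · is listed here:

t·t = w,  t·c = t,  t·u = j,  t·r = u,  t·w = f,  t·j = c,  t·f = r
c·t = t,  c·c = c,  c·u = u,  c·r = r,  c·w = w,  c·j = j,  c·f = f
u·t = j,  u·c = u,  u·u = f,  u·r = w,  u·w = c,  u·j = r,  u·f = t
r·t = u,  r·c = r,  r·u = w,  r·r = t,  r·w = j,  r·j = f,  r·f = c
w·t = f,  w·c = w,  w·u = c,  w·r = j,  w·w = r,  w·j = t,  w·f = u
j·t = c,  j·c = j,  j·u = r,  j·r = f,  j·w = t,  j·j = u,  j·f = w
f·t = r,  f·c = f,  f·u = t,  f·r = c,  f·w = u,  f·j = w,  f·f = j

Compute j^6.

j^1 = j
j^2 = j·j = u
j^3 = u·j = r
j^4 = r·j = f
j^5 = f·j = w
j^6 = w·j = t

t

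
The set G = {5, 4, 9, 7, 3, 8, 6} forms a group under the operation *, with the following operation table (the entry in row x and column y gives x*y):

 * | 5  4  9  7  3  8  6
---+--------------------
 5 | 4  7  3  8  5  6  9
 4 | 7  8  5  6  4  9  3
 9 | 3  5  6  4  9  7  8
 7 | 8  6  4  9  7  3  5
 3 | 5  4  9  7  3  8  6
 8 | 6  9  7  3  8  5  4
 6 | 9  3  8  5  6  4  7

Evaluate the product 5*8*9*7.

5*8 = 6
6*9 = 8
8*7 = 3

3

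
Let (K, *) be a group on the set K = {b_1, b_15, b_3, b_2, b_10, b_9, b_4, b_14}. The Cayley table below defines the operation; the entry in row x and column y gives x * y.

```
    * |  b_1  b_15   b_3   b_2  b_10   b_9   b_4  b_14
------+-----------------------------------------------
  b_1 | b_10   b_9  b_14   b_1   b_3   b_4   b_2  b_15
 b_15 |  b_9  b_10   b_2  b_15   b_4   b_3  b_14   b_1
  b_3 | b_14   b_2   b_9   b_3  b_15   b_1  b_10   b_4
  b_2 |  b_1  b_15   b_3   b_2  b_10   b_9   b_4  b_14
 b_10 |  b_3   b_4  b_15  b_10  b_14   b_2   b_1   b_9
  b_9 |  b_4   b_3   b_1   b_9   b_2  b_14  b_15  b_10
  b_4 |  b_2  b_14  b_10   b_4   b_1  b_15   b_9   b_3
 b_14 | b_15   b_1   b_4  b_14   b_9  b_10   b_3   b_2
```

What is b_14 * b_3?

Read row b_14, column b_3: b_14 * b_3 = b_4.

b_4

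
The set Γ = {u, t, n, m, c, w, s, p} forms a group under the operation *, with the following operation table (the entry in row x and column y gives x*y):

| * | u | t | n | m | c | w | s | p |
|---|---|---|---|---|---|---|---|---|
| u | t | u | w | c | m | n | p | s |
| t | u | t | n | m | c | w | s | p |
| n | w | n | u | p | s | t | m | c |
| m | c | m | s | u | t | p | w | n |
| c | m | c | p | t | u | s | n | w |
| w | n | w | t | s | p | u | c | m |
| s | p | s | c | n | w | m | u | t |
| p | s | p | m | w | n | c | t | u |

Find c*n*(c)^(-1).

w

The identity is t. In row c, the entry t sits in column m, so c^(-1) = m.
c*n = p
p*m = w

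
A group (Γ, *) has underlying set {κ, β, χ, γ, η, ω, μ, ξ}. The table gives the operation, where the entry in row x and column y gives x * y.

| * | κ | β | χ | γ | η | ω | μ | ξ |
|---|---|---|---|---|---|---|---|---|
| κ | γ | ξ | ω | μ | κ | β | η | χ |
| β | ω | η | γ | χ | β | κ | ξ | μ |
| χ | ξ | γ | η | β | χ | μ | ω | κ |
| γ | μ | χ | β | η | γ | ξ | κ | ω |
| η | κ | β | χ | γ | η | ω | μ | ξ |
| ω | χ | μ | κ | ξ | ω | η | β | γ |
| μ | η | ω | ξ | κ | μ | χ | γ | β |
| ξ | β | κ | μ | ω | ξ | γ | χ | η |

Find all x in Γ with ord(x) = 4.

{κ, μ}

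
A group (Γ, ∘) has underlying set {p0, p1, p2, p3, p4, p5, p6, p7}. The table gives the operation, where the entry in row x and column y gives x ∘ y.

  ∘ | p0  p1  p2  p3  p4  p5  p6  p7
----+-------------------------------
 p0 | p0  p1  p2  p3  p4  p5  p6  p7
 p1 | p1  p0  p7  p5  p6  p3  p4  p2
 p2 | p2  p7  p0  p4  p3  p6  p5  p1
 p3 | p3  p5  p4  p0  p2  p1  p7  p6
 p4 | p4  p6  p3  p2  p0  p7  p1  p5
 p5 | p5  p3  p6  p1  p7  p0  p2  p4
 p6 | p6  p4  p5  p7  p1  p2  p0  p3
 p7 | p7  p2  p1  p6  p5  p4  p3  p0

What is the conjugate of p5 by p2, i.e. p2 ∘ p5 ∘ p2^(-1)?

The identity is p0. In row p2, the entry p0 sits in column p2, so p2^(-1) = p2.
p2 ∘ p5 = p6
p6 ∘ p2 = p5

p5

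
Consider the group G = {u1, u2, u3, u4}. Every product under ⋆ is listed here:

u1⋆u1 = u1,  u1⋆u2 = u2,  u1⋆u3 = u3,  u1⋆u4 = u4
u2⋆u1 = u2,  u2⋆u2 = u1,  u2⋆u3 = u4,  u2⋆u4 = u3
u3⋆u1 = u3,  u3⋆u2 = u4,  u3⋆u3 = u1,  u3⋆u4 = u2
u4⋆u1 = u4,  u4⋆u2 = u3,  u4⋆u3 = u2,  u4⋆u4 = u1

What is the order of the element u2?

2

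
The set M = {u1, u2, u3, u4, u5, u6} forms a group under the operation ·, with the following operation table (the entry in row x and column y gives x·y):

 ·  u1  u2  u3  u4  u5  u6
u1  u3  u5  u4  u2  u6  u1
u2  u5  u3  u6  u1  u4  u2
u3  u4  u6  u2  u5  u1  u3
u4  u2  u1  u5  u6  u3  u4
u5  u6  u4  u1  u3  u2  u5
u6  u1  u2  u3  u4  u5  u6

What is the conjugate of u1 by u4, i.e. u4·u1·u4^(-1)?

The identity is u6. In row u4, the entry u6 sits in column u4, so u4^(-1) = u4.
u4·u1 = u2
u2·u4 = u1

u1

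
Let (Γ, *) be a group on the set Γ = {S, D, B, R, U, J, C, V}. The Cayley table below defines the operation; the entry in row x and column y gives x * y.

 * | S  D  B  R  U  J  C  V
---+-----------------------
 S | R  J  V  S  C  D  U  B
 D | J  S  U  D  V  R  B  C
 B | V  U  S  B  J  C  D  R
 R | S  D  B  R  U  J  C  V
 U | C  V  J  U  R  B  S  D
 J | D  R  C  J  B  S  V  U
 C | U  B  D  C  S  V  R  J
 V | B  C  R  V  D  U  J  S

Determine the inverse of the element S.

First locate the identity: row R matches the header, so R is the identity.
Scan row S for R: S * S = R. Hence S^(-1) = S.

S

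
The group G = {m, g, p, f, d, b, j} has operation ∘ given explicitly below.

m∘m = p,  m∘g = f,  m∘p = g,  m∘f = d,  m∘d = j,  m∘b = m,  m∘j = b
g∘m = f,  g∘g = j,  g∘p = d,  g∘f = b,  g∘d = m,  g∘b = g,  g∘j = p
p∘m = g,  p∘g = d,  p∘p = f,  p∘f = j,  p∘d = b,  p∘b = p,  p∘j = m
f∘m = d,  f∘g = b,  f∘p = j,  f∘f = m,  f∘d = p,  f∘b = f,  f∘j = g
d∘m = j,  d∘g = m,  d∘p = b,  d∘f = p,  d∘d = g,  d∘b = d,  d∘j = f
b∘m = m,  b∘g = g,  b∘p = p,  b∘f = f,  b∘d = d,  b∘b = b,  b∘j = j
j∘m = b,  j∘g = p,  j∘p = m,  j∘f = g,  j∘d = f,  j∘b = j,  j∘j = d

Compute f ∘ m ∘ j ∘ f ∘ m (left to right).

f ∘ m = d
d ∘ j = f
f ∘ f = m
m ∘ m = p

p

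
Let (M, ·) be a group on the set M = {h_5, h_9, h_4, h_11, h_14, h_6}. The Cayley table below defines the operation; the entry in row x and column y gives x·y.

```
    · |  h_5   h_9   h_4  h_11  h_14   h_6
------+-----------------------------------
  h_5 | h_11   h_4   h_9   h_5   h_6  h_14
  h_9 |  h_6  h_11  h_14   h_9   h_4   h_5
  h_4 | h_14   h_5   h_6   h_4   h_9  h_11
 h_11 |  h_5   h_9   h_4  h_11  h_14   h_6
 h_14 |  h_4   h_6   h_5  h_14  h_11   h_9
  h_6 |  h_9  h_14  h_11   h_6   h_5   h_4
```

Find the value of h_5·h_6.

Read row h_5, column h_6: h_5·h_6 = h_14.
(Structurally, M here is isomorphic to the symmetric group S_3.)

h_14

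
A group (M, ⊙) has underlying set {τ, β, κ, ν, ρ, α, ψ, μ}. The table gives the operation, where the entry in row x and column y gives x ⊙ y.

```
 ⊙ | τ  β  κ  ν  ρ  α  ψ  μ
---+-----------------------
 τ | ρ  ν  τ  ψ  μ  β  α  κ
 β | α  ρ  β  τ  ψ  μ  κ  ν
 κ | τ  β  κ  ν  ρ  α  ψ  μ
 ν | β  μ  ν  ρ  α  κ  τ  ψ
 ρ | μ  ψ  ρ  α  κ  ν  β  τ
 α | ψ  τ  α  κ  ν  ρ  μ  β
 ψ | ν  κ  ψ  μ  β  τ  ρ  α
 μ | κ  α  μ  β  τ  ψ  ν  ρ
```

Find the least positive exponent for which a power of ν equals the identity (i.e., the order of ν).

The identity element is κ (its row matches the header).
ν^1 = ν
ν^2 = ν ⊙ ν = ρ
ν^3 = ρ ⊙ ν = α
ν^4 = α ⊙ ν = κ
The first power of ν equal to the identity is ν^4, so ord(ν) = 4.

4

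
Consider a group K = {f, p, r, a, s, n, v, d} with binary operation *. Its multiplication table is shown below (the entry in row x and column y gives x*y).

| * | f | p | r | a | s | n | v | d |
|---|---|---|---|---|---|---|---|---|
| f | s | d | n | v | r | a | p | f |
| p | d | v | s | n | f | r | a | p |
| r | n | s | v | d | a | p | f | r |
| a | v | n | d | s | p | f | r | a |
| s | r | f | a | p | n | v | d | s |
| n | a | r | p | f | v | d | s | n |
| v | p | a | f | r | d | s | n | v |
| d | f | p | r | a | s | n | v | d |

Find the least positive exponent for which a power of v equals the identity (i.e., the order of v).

The identity element is d (its row matches the header).
v^1 = v
v^2 = v*v = n
v^3 = n*v = s
v^4 = s*v = d
The first power of v equal to the identity is v^4, so ord(v) = 4.
(Structurally, K here is isomorphic to the cyclic group Z_8.)

4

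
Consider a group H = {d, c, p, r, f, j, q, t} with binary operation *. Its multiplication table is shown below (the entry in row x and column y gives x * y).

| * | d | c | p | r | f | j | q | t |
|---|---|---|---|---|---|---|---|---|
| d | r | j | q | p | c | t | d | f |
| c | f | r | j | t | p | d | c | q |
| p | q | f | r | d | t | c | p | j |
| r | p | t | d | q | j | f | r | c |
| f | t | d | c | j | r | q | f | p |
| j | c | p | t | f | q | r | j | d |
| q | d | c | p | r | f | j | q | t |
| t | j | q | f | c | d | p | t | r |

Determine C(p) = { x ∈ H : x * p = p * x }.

Compare row p with column p entry by entry.
d * p = q = p * d, so d commutes with p.
f * p = c but p * f = t, so f does not.
Collecting the elements that commute with p: C(p) = {d, p, q, r}.
(Structurally, H here is isomorphic to the quaternion group Q_8.)

{d, p, q, r}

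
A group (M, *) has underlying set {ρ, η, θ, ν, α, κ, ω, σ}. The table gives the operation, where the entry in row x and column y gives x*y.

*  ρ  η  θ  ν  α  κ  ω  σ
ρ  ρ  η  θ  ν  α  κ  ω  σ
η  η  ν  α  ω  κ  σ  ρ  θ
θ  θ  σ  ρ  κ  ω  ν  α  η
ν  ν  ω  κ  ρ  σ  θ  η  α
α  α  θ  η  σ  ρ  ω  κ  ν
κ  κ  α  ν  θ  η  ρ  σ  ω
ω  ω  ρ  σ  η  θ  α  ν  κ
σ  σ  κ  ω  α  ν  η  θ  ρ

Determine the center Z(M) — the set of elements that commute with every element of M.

{ν, ρ}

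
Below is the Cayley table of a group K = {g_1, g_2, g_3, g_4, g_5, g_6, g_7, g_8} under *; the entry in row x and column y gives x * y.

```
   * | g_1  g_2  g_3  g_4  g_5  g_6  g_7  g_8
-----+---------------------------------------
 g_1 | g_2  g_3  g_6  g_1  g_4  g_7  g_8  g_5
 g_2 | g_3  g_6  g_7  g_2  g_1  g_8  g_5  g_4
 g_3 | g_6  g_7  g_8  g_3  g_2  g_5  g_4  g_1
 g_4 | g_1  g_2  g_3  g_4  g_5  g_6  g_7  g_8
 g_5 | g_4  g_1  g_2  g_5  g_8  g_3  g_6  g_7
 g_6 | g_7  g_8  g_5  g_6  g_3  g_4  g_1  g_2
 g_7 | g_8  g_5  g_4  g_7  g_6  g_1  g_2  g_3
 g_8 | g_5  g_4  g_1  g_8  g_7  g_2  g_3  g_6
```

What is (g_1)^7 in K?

g_5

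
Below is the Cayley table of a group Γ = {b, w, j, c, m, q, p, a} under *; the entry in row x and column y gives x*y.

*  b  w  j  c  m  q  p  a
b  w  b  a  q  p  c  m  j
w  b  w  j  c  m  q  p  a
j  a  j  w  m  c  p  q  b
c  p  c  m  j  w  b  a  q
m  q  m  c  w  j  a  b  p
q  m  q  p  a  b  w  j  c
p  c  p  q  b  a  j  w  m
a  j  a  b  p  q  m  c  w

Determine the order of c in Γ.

4

The identity element is w (its row matches the header).
c^1 = c
c^2 = c*c = j
c^3 = j*c = m
c^4 = m*c = w
The first power of c equal to the identity is c^4, so ord(c) = 4.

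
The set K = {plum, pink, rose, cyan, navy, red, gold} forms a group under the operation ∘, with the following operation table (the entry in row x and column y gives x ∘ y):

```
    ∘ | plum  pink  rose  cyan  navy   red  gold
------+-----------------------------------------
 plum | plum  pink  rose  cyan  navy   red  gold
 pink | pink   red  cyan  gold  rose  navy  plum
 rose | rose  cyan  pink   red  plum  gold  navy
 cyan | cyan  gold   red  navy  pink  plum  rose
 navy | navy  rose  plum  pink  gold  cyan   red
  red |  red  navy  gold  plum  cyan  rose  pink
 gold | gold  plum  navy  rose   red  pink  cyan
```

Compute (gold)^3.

rose

gold^1 = gold
gold^2 = gold ∘ gold = cyan
gold^3 = cyan ∘ gold = rose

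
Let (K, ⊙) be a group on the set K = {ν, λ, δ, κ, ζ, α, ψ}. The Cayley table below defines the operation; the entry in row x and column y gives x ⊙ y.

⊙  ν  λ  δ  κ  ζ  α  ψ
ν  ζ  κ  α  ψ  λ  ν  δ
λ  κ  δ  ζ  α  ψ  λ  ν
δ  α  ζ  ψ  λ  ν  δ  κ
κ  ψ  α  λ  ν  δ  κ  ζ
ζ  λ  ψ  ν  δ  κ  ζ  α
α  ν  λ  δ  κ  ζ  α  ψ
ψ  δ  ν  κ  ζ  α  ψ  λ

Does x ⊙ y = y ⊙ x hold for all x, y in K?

Yes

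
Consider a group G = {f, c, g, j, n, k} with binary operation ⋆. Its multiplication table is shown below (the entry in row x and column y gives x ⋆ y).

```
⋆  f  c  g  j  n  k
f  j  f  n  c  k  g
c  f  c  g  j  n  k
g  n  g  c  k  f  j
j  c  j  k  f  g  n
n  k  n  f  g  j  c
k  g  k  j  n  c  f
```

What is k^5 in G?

k^1 = k
k^2 = k ⋆ k = f
k^3 = f ⋆ k = g
k^4 = g ⋆ k = j
k^5 = j ⋆ k = n
(Structurally, G here is isomorphic to the cyclic group Z_6.)

n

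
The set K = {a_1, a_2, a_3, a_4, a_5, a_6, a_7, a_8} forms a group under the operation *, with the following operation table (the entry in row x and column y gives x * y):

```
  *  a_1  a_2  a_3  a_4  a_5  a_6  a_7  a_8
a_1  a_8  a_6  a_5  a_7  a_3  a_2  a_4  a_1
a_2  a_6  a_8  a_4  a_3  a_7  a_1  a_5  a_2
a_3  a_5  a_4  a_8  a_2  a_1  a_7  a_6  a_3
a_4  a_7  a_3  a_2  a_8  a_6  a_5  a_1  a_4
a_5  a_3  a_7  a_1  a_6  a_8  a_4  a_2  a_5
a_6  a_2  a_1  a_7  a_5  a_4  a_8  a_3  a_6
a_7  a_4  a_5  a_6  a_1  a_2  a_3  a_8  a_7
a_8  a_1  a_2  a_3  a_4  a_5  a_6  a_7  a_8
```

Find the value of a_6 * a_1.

a_2

Read row a_6, column a_1: a_6 * a_1 = a_2.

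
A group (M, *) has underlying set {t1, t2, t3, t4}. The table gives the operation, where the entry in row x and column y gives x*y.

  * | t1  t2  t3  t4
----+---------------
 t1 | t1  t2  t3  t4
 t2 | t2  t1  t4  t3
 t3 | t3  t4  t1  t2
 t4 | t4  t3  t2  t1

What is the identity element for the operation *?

t1

The identity e satisfies e*x = x for all x, so its row in the table reproduces the column headers.
Row t1 reads: t1, t2, t3, t4 — exactly the header order. So t1 is the identity.
(Structurally, M here is isomorphic to the Klein four-group V_4.)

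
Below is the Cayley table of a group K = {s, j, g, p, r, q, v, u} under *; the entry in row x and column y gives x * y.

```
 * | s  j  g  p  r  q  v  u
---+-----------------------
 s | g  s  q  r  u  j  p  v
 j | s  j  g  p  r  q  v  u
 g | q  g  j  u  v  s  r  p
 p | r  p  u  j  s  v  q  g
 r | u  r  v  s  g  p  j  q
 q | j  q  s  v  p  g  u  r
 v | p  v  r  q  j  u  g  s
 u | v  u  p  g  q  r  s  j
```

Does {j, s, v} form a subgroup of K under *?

No

s * s = g, which is not in {j, s, v}.
The subset is not closed under *, so it is not a subgroup.
(Structurally, K here is isomorphic to Z_2 x Z_4.)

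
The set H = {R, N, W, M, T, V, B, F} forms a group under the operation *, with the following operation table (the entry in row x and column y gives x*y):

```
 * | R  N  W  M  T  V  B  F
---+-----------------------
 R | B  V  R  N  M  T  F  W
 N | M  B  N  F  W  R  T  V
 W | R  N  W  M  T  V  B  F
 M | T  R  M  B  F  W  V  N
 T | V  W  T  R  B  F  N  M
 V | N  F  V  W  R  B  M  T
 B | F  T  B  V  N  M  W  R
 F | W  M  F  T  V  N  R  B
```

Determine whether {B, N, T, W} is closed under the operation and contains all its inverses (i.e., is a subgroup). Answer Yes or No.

{B, N, T, W} contains the identity W.
Checking products: every product of two elements of {B, N, T, W} (read from the table) lies in {B, N, T, W}, so the set is closed.
In a finite group, a nonempty closed subset is a subgroup. So {B, N, T, W} ≤ H.

Yes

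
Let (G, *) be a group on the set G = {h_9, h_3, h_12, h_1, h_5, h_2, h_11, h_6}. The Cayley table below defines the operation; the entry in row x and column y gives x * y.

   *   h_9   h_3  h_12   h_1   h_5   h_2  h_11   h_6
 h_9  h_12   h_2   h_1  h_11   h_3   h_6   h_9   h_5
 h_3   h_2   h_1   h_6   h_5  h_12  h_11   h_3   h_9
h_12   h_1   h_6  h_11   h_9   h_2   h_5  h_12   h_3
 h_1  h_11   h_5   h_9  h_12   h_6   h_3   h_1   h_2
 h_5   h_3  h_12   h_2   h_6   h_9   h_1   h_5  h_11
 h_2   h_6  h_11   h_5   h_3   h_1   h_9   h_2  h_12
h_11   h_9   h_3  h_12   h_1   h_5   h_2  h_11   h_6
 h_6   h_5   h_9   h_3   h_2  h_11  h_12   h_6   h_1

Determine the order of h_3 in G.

8

The identity element is h_11 (its row matches the header).
h_3^1 = h_3
h_3^2 = h_3 * h_3 = h_1
h_3^3 = h_1 * h_3 = h_5
h_3^4 = h_5 * h_3 = h_12
h_3^5 = h_12 * h_3 = h_6
h_3^6 = h_6 * h_3 = h_9
h_3^7 = h_9 * h_3 = h_2
h_3^8 = h_2 * h_3 = h_11
The first power of h_3 equal to the identity is h_3^8, so ord(h_3) = 8.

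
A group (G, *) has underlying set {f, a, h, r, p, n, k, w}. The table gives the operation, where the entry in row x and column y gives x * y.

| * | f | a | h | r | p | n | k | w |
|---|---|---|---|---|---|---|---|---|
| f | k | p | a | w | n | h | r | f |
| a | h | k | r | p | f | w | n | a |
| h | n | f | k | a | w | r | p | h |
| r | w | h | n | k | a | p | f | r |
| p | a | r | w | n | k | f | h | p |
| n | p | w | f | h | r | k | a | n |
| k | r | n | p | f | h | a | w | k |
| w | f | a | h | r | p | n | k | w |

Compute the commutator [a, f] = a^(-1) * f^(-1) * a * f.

k

Identity is w; from the table a^(-1) = n and f^(-1) = r.
n * r = h
h * a = f
f * f = k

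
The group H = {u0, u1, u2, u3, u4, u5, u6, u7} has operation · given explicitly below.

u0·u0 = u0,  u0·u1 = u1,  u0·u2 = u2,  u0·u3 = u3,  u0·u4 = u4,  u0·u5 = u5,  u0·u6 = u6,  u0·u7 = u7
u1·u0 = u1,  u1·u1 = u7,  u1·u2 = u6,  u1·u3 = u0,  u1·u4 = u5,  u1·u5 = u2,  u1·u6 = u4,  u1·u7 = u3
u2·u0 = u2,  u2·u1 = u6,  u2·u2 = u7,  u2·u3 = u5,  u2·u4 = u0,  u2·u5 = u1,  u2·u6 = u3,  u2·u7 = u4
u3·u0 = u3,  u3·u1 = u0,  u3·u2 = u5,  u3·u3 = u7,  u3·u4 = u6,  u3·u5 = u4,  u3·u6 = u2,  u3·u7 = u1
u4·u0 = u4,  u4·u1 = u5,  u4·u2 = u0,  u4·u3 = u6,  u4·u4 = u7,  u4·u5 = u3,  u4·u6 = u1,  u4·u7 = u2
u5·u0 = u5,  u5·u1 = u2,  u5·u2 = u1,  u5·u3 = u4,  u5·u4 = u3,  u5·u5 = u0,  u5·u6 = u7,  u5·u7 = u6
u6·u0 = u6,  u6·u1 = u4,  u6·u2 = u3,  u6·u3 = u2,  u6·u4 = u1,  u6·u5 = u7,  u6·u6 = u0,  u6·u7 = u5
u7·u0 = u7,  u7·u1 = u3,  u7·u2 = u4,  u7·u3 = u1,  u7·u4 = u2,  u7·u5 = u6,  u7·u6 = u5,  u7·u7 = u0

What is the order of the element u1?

4

The identity element is u0 (its row matches the header).
u1^1 = u1
u1^2 = u1·u1 = u7
u1^3 = u7·u1 = u3
u1^4 = u3·u1 = u0
The first power of u1 equal to the identity is u1^4, so ord(u1) = 4.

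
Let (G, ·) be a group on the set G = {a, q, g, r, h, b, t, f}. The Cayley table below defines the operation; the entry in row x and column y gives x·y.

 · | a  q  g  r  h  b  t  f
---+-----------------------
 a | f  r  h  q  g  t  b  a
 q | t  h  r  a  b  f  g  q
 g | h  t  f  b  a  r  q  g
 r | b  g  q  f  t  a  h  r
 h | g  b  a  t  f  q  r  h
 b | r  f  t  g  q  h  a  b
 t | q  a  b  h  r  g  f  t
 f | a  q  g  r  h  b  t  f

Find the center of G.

An element z is central iff its row equals its column in the table.
For a: a·q = r ≠ t = q·a, so a ∉ Z.
Checking each element this way leaves Z(G) = {f, h}.
(Structurally, G here is isomorphic to the dihedral group D_4.)

{f, h}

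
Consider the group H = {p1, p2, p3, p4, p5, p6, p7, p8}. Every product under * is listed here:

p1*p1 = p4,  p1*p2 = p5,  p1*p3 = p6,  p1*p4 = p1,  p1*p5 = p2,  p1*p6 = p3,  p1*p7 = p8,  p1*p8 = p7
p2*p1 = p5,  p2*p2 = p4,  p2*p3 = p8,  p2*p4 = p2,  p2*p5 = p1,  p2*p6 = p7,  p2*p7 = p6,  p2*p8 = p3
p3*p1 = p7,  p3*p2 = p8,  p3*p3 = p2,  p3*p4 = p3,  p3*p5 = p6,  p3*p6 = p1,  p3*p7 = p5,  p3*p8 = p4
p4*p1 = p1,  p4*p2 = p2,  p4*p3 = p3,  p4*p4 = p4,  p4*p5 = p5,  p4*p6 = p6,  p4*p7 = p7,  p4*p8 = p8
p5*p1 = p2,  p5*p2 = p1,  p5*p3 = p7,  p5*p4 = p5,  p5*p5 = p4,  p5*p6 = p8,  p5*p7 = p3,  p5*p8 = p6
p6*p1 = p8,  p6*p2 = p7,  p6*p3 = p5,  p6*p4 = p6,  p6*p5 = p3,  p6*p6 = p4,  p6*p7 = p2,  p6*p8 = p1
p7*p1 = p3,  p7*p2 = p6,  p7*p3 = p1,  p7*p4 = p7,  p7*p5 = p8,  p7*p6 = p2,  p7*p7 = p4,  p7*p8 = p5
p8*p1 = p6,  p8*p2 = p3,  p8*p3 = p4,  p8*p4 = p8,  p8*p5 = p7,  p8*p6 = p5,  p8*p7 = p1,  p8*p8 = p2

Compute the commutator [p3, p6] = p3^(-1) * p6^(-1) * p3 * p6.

Identity is p4; from the table p3^(-1) = p8 and p6^(-1) = p6.
p8 * p6 = p5
p5 * p3 = p7
p7 * p6 = p2

p2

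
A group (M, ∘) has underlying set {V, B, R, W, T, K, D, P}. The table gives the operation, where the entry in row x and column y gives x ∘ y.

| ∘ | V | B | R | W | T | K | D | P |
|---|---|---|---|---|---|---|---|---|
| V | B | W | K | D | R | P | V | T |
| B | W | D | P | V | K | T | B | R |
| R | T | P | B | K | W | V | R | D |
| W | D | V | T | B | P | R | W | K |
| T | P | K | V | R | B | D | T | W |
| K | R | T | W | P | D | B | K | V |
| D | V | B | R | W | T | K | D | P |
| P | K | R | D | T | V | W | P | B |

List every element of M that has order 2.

{B}

Identity is D. Compute the order of each non-identity element by repeated multiplication:
  V: V → B → W → D  (order 4)
  B: B → D  (order 2)
  R: R → B → P → D  (order 4)
  W: W → B → V → D  (order 4)
  T: T → B → K → D  (order 4)
  K: K → B → T → D  (order 4)
  P: P → B → R → D  (order 4)
Elements of order 2: {B}.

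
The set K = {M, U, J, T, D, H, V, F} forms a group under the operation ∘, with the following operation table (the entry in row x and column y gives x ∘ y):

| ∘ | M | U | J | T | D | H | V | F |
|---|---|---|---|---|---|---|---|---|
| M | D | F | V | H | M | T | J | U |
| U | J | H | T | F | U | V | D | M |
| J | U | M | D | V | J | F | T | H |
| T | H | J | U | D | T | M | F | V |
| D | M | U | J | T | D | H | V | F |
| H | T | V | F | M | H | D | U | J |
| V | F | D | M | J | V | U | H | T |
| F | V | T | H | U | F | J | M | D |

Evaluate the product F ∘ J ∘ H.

D

F ∘ J = H
H ∘ H = D
(Structurally, K here is isomorphic to the dihedral group D_4.)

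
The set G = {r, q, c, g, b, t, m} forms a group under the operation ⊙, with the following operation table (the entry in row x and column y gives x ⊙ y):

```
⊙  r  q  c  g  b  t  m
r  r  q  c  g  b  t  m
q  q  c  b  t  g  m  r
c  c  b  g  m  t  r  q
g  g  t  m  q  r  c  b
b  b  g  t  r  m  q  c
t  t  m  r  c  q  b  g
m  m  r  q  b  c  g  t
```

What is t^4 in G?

t^1 = t
t^2 = t ⊙ t = b
t^3 = b ⊙ t = q
t^4 = q ⊙ t = m

m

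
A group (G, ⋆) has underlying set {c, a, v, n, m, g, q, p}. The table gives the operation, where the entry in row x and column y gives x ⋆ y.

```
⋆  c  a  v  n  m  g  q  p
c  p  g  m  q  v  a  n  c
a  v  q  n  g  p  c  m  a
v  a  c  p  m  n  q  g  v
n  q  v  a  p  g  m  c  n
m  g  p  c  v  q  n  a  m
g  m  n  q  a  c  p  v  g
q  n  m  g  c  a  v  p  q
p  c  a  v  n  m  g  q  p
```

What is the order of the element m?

The identity element is p (its row matches the header).
m^1 = m
m^2 = m ⋆ m = q
m^3 = q ⋆ m = a
m^4 = a ⋆ m = p
The first power of m equal to the identity is m^4, so ord(m) = 4.

4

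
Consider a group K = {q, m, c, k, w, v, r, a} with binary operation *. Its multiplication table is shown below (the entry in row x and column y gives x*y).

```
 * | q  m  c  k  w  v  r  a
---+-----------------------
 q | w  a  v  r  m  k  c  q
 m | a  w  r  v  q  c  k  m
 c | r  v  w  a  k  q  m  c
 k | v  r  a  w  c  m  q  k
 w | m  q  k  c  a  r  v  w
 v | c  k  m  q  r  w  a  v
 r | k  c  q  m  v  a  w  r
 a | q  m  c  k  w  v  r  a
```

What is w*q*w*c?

v

w*q = m
m*w = q
q*c = v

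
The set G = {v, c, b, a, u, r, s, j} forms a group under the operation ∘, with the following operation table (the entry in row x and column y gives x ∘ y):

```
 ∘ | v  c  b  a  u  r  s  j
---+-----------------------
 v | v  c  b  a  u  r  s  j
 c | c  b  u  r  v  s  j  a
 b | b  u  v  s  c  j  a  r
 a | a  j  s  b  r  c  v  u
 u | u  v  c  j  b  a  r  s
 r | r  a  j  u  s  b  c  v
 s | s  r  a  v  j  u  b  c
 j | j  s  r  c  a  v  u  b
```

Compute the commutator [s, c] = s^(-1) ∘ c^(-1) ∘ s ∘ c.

b

Identity is v; from the table s^(-1) = a and c^(-1) = u.
a ∘ u = r
r ∘ s = c
c ∘ c = b
(Structurally, G here is isomorphic to the quaternion group Q_8.)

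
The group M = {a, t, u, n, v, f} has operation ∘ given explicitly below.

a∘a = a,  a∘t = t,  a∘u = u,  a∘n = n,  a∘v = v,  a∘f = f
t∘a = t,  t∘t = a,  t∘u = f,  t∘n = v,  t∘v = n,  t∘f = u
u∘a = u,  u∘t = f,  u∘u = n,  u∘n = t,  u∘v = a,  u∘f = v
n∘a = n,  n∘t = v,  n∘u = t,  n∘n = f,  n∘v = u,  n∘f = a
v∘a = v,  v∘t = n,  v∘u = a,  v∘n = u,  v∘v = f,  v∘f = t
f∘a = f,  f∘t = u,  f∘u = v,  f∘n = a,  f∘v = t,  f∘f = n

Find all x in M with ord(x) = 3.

{f, n}

Identity is a. Compute the order of each non-identity element by repeated multiplication:
  t: t → a  (order 2)
  u: u → n → t → f → v → a  (order 6)
  n: n → f → a  (order 3)
  v: v → f → t → n → u → a  (order 6)
  f: f → n → a  (order 3)
Elements of order 3: {f, n}.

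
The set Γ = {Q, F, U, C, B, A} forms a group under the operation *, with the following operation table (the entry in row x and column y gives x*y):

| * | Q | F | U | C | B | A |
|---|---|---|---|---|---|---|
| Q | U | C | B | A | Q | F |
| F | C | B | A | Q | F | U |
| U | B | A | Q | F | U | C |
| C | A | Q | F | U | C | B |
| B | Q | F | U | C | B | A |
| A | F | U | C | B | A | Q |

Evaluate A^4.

A^1 = A
A^2 = A*A = Q
A^3 = Q*A = F
A^4 = F*A = U

U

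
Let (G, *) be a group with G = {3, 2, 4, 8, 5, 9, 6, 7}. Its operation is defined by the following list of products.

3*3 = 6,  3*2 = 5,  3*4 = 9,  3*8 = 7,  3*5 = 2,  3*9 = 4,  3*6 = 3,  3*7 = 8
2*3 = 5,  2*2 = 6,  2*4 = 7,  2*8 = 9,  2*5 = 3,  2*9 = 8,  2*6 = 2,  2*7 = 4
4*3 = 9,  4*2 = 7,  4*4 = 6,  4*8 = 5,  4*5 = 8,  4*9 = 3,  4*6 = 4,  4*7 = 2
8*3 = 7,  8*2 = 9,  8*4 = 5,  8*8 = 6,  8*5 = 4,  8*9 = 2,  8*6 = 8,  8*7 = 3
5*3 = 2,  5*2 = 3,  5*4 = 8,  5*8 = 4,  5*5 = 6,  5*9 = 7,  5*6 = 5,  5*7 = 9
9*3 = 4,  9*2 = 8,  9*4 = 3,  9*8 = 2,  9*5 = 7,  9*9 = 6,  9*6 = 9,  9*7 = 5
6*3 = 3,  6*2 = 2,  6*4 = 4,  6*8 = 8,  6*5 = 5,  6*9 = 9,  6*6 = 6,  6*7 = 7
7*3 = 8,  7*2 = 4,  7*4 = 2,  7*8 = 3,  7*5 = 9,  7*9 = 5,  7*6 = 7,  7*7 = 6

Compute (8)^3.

8

8^1 = 8
8^2 = 8 * 8 = 6
8^3 = 6 * 8 = 8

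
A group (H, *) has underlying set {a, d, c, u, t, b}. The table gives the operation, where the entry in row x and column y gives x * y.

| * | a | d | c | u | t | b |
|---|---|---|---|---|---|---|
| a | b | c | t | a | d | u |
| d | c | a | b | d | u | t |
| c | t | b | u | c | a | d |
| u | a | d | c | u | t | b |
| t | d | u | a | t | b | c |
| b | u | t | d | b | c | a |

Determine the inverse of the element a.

b

First locate the identity: row u matches the header, so u is the identity.
Scan row a for u: a * b = u. Hence a^(-1) = b.
(Structurally, H here is isomorphic to the cyclic group Z_6.)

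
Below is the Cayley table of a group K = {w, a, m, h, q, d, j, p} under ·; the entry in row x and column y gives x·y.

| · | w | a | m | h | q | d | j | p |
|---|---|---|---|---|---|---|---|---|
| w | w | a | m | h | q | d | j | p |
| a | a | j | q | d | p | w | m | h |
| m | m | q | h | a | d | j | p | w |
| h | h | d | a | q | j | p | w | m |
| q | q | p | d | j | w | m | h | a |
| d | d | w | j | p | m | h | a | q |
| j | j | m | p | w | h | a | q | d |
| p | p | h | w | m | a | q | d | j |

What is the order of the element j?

The identity element is w (its row matches the header).
j^1 = j
j^2 = j·j = q
j^3 = q·j = h
j^4 = h·j = w
The first power of j equal to the identity is j^4, so ord(j) = 4.

4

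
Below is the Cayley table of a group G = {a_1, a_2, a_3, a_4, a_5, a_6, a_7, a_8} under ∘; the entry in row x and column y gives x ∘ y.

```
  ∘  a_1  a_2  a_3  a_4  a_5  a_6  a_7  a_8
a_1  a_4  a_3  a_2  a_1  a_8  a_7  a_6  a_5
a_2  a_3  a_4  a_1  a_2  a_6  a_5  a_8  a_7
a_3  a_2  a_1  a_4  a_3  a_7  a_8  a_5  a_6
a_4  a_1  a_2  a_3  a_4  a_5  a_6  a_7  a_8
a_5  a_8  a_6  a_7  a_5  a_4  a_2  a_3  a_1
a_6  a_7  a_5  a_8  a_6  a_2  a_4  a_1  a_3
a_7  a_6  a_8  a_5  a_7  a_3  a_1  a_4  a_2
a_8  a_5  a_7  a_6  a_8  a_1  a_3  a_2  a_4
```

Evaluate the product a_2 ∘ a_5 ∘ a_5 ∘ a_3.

a_1

a_2 ∘ a_5 = a_6
a_6 ∘ a_5 = a_2
a_2 ∘ a_3 = a_1
(Structurally, G here is isomorphic to the elementary abelian group (Z_2)^3.)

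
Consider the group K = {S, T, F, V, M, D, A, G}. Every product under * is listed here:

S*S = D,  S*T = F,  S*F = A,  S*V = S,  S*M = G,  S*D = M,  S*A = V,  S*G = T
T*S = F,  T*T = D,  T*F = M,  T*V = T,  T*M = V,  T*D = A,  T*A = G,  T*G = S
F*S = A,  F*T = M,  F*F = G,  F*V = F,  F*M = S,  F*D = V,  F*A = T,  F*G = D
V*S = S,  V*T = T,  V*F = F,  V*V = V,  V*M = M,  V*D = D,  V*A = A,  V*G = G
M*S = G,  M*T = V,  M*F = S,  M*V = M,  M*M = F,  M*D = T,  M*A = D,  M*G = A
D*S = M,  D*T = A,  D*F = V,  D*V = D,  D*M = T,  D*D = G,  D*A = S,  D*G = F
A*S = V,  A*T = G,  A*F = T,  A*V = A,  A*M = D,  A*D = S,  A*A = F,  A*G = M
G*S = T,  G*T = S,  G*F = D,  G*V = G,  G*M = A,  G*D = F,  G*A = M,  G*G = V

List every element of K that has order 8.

{A, M, S, T}

Identity is V. Compute the order of each non-identity element by repeated multiplication:
  S: S → D → M → G → T → F → A → V  (order 8)
  T: T → D → A → G → S → F → M → V  (order 8)
  F: F → G → D → V  (order 4)
  M: M → F → S → G → A → D → T → V  (order 8)
  D: D → G → F → V  (order 4)
  A: A → F → T → G → M → D → S → V  (order 8)
  G: G → V  (order 2)
Elements of order 8: {A, M, S, T}.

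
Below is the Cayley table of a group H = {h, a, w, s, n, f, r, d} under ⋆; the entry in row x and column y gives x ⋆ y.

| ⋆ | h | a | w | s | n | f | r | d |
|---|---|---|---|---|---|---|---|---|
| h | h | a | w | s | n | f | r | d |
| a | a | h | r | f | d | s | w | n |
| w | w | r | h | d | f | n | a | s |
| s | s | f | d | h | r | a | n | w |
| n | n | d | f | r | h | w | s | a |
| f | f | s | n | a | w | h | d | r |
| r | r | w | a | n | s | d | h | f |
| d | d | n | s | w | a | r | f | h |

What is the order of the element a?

2

The identity element is h (its row matches the header).
a^1 = a
a^2 = a ⋆ a = h
The first power of a equal to the identity is a^2, so ord(a) = 2.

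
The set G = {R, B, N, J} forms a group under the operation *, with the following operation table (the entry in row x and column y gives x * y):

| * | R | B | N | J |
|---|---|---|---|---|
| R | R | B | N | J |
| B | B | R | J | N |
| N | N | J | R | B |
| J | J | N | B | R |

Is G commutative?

Yes

Check whether the table is symmetric across its main diagonal.
Every entry (row x, col y) equals the entry (row y, col x), so G is abelian.
(In fact G ≅ the Klein four-group V_4.)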